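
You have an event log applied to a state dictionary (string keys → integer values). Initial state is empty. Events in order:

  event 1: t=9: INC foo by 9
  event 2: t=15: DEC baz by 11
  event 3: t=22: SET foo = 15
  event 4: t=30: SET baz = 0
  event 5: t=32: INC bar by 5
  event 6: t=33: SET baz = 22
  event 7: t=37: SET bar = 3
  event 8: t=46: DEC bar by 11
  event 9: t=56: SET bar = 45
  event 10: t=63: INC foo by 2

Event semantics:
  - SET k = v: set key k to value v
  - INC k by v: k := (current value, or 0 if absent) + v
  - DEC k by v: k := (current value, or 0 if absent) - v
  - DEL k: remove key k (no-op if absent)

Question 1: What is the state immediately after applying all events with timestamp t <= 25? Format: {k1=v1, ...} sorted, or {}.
Apply events with t <= 25 (3 events):
  after event 1 (t=9: INC foo by 9): {foo=9}
  after event 2 (t=15: DEC baz by 11): {baz=-11, foo=9}
  after event 3 (t=22: SET foo = 15): {baz=-11, foo=15}

Answer: {baz=-11, foo=15}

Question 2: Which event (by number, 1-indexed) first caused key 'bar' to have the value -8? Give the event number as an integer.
Looking for first event where bar becomes -8:
  event 5: bar = 5
  event 6: bar = 5
  event 7: bar = 3
  event 8: bar 3 -> -8  <-- first match

Answer: 8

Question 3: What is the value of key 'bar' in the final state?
Answer: 45

Derivation:
Track key 'bar' through all 10 events:
  event 1 (t=9: INC foo by 9): bar unchanged
  event 2 (t=15: DEC baz by 11): bar unchanged
  event 3 (t=22: SET foo = 15): bar unchanged
  event 4 (t=30: SET baz = 0): bar unchanged
  event 5 (t=32: INC bar by 5): bar (absent) -> 5
  event 6 (t=33: SET baz = 22): bar unchanged
  event 7 (t=37: SET bar = 3): bar 5 -> 3
  event 8 (t=46: DEC bar by 11): bar 3 -> -8
  event 9 (t=56: SET bar = 45): bar -8 -> 45
  event 10 (t=63: INC foo by 2): bar unchanged
Final: bar = 45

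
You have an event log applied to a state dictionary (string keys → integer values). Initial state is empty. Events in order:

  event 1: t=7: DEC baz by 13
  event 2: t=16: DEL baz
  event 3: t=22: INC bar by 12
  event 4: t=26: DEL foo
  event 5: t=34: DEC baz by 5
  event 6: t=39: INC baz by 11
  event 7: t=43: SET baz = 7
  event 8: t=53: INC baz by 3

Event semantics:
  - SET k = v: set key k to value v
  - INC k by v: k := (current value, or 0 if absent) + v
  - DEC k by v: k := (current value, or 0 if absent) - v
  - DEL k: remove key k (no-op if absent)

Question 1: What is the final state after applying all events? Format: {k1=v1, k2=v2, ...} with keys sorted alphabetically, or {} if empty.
Answer: {bar=12, baz=10}

Derivation:
  after event 1 (t=7: DEC baz by 13): {baz=-13}
  after event 2 (t=16: DEL baz): {}
  after event 3 (t=22: INC bar by 12): {bar=12}
  after event 4 (t=26: DEL foo): {bar=12}
  after event 5 (t=34: DEC baz by 5): {bar=12, baz=-5}
  after event 6 (t=39: INC baz by 11): {bar=12, baz=6}
  after event 7 (t=43: SET baz = 7): {bar=12, baz=7}
  after event 8 (t=53: INC baz by 3): {bar=12, baz=10}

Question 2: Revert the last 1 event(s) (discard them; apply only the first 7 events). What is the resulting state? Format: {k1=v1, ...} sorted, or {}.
Keep first 7 events (discard last 1):
  after event 1 (t=7: DEC baz by 13): {baz=-13}
  after event 2 (t=16: DEL baz): {}
  after event 3 (t=22: INC bar by 12): {bar=12}
  after event 4 (t=26: DEL foo): {bar=12}
  after event 5 (t=34: DEC baz by 5): {bar=12, baz=-5}
  after event 6 (t=39: INC baz by 11): {bar=12, baz=6}
  after event 7 (t=43: SET baz = 7): {bar=12, baz=7}

Answer: {bar=12, baz=7}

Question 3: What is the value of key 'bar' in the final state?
Track key 'bar' through all 8 events:
  event 1 (t=7: DEC baz by 13): bar unchanged
  event 2 (t=16: DEL baz): bar unchanged
  event 3 (t=22: INC bar by 12): bar (absent) -> 12
  event 4 (t=26: DEL foo): bar unchanged
  event 5 (t=34: DEC baz by 5): bar unchanged
  event 6 (t=39: INC baz by 11): bar unchanged
  event 7 (t=43: SET baz = 7): bar unchanged
  event 8 (t=53: INC baz by 3): bar unchanged
Final: bar = 12

Answer: 12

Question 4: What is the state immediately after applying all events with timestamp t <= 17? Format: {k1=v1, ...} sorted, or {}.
Apply events with t <= 17 (2 events):
  after event 1 (t=7: DEC baz by 13): {baz=-13}
  after event 2 (t=16: DEL baz): {}

Answer: {}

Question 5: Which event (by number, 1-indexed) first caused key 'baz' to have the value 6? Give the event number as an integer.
Looking for first event where baz becomes 6:
  event 1: baz = -13
  event 2: baz = (absent)
  event 5: baz = -5
  event 6: baz -5 -> 6  <-- first match

Answer: 6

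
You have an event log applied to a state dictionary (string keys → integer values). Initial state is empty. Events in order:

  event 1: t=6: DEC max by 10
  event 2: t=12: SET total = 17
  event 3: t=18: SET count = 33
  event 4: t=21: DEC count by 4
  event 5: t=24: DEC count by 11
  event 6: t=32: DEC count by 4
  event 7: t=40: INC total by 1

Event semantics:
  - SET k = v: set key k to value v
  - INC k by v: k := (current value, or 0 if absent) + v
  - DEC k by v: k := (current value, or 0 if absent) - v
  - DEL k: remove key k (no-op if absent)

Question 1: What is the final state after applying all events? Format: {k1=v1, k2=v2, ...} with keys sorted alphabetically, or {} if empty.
  after event 1 (t=6: DEC max by 10): {max=-10}
  after event 2 (t=12: SET total = 17): {max=-10, total=17}
  after event 3 (t=18: SET count = 33): {count=33, max=-10, total=17}
  after event 4 (t=21: DEC count by 4): {count=29, max=-10, total=17}
  after event 5 (t=24: DEC count by 11): {count=18, max=-10, total=17}
  after event 6 (t=32: DEC count by 4): {count=14, max=-10, total=17}
  after event 7 (t=40: INC total by 1): {count=14, max=-10, total=18}

Answer: {count=14, max=-10, total=18}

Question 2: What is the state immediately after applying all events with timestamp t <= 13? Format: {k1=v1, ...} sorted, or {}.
Answer: {max=-10, total=17}

Derivation:
Apply events with t <= 13 (2 events):
  after event 1 (t=6: DEC max by 10): {max=-10}
  after event 2 (t=12: SET total = 17): {max=-10, total=17}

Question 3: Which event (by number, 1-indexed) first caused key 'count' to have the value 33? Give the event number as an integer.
Looking for first event where count becomes 33:
  event 3: count (absent) -> 33  <-- first match

Answer: 3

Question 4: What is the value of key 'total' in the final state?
Track key 'total' through all 7 events:
  event 1 (t=6: DEC max by 10): total unchanged
  event 2 (t=12: SET total = 17): total (absent) -> 17
  event 3 (t=18: SET count = 33): total unchanged
  event 4 (t=21: DEC count by 4): total unchanged
  event 5 (t=24: DEC count by 11): total unchanged
  event 6 (t=32: DEC count by 4): total unchanged
  event 7 (t=40: INC total by 1): total 17 -> 18
Final: total = 18

Answer: 18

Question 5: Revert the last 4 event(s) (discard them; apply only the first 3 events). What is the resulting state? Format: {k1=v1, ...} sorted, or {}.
Keep first 3 events (discard last 4):
  after event 1 (t=6: DEC max by 10): {max=-10}
  after event 2 (t=12: SET total = 17): {max=-10, total=17}
  after event 3 (t=18: SET count = 33): {count=33, max=-10, total=17}

Answer: {count=33, max=-10, total=17}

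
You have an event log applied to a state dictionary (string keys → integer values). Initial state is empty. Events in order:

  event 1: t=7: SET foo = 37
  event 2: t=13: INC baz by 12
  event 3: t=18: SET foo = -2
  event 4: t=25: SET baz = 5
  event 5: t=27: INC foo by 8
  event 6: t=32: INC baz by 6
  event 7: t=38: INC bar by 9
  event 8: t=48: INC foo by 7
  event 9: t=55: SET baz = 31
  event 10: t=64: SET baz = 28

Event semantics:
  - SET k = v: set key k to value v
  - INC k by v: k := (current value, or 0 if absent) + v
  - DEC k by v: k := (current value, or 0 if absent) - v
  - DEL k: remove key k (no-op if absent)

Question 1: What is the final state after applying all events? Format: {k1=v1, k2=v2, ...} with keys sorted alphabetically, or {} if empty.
Answer: {bar=9, baz=28, foo=13}

Derivation:
  after event 1 (t=7: SET foo = 37): {foo=37}
  after event 2 (t=13: INC baz by 12): {baz=12, foo=37}
  after event 3 (t=18: SET foo = -2): {baz=12, foo=-2}
  after event 4 (t=25: SET baz = 5): {baz=5, foo=-2}
  after event 5 (t=27: INC foo by 8): {baz=5, foo=6}
  after event 6 (t=32: INC baz by 6): {baz=11, foo=6}
  after event 7 (t=38: INC bar by 9): {bar=9, baz=11, foo=6}
  after event 8 (t=48: INC foo by 7): {bar=9, baz=11, foo=13}
  after event 9 (t=55: SET baz = 31): {bar=9, baz=31, foo=13}
  after event 10 (t=64: SET baz = 28): {bar=9, baz=28, foo=13}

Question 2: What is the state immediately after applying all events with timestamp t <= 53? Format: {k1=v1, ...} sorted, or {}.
Apply events with t <= 53 (8 events):
  after event 1 (t=7: SET foo = 37): {foo=37}
  after event 2 (t=13: INC baz by 12): {baz=12, foo=37}
  after event 3 (t=18: SET foo = -2): {baz=12, foo=-2}
  after event 4 (t=25: SET baz = 5): {baz=5, foo=-2}
  after event 5 (t=27: INC foo by 8): {baz=5, foo=6}
  after event 6 (t=32: INC baz by 6): {baz=11, foo=6}
  after event 7 (t=38: INC bar by 9): {bar=9, baz=11, foo=6}
  after event 8 (t=48: INC foo by 7): {bar=9, baz=11, foo=13}

Answer: {bar=9, baz=11, foo=13}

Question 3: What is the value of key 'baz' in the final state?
Track key 'baz' through all 10 events:
  event 1 (t=7: SET foo = 37): baz unchanged
  event 2 (t=13: INC baz by 12): baz (absent) -> 12
  event 3 (t=18: SET foo = -2): baz unchanged
  event 4 (t=25: SET baz = 5): baz 12 -> 5
  event 5 (t=27: INC foo by 8): baz unchanged
  event 6 (t=32: INC baz by 6): baz 5 -> 11
  event 7 (t=38: INC bar by 9): baz unchanged
  event 8 (t=48: INC foo by 7): baz unchanged
  event 9 (t=55: SET baz = 31): baz 11 -> 31
  event 10 (t=64: SET baz = 28): baz 31 -> 28
Final: baz = 28

Answer: 28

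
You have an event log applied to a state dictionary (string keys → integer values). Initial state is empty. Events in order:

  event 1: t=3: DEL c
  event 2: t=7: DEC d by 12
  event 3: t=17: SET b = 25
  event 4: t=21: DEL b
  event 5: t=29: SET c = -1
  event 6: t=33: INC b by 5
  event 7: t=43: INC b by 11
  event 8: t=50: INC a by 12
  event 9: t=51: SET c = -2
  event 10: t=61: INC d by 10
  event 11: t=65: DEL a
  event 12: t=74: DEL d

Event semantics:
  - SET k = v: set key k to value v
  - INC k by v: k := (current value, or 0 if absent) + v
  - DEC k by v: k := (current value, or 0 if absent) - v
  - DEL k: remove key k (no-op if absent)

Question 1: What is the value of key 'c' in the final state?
Track key 'c' through all 12 events:
  event 1 (t=3: DEL c): c (absent) -> (absent)
  event 2 (t=7: DEC d by 12): c unchanged
  event 3 (t=17: SET b = 25): c unchanged
  event 4 (t=21: DEL b): c unchanged
  event 5 (t=29: SET c = -1): c (absent) -> -1
  event 6 (t=33: INC b by 5): c unchanged
  event 7 (t=43: INC b by 11): c unchanged
  event 8 (t=50: INC a by 12): c unchanged
  event 9 (t=51: SET c = -2): c -1 -> -2
  event 10 (t=61: INC d by 10): c unchanged
  event 11 (t=65: DEL a): c unchanged
  event 12 (t=74: DEL d): c unchanged
Final: c = -2

Answer: -2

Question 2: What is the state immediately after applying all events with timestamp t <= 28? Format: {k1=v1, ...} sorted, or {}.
Apply events with t <= 28 (4 events):
  after event 1 (t=3: DEL c): {}
  after event 2 (t=7: DEC d by 12): {d=-12}
  after event 3 (t=17: SET b = 25): {b=25, d=-12}
  after event 4 (t=21: DEL b): {d=-12}

Answer: {d=-12}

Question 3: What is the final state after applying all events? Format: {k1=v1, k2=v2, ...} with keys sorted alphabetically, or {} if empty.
  after event 1 (t=3: DEL c): {}
  after event 2 (t=7: DEC d by 12): {d=-12}
  after event 3 (t=17: SET b = 25): {b=25, d=-12}
  after event 4 (t=21: DEL b): {d=-12}
  after event 5 (t=29: SET c = -1): {c=-1, d=-12}
  after event 6 (t=33: INC b by 5): {b=5, c=-1, d=-12}
  after event 7 (t=43: INC b by 11): {b=16, c=-1, d=-12}
  after event 8 (t=50: INC a by 12): {a=12, b=16, c=-1, d=-12}
  after event 9 (t=51: SET c = -2): {a=12, b=16, c=-2, d=-12}
  after event 10 (t=61: INC d by 10): {a=12, b=16, c=-2, d=-2}
  after event 11 (t=65: DEL a): {b=16, c=-2, d=-2}
  after event 12 (t=74: DEL d): {b=16, c=-2}

Answer: {b=16, c=-2}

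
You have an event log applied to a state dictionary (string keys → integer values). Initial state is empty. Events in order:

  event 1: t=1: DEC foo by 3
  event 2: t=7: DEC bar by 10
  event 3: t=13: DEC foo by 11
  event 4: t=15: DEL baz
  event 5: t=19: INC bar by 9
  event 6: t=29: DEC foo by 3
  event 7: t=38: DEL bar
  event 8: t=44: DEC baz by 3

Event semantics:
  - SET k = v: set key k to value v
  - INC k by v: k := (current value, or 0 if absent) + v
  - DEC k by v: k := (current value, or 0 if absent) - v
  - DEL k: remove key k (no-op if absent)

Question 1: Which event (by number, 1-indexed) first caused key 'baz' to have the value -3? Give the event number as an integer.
Looking for first event where baz becomes -3:
  event 8: baz (absent) -> -3  <-- first match

Answer: 8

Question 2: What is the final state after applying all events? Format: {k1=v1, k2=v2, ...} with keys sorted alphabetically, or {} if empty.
  after event 1 (t=1: DEC foo by 3): {foo=-3}
  after event 2 (t=7: DEC bar by 10): {bar=-10, foo=-3}
  after event 3 (t=13: DEC foo by 11): {bar=-10, foo=-14}
  after event 4 (t=15: DEL baz): {bar=-10, foo=-14}
  after event 5 (t=19: INC bar by 9): {bar=-1, foo=-14}
  after event 6 (t=29: DEC foo by 3): {bar=-1, foo=-17}
  after event 7 (t=38: DEL bar): {foo=-17}
  after event 8 (t=44: DEC baz by 3): {baz=-3, foo=-17}

Answer: {baz=-3, foo=-17}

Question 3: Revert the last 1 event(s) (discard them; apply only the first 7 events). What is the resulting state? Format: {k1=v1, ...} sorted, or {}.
Keep first 7 events (discard last 1):
  after event 1 (t=1: DEC foo by 3): {foo=-3}
  after event 2 (t=7: DEC bar by 10): {bar=-10, foo=-3}
  after event 3 (t=13: DEC foo by 11): {bar=-10, foo=-14}
  after event 4 (t=15: DEL baz): {bar=-10, foo=-14}
  after event 5 (t=19: INC bar by 9): {bar=-1, foo=-14}
  after event 6 (t=29: DEC foo by 3): {bar=-1, foo=-17}
  after event 7 (t=38: DEL bar): {foo=-17}

Answer: {foo=-17}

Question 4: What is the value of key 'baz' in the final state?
Track key 'baz' through all 8 events:
  event 1 (t=1: DEC foo by 3): baz unchanged
  event 2 (t=7: DEC bar by 10): baz unchanged
  event 3 (t=13: DEC foo by 11): baz unchanged
  event 4 (t=15: DEL baz): baz (absent) -> (absent)
  event 5 (t=19: INC bar by 9): baz unchanged
  event 6 (t=29: DEC foo by 3): baz unchanged
  event 7 (t=38: DEL bar): baz unchanged
  event 8 (t=44: DEC baz by 3): baz (absent) -> -3
Final: baz = -3

Answer: -3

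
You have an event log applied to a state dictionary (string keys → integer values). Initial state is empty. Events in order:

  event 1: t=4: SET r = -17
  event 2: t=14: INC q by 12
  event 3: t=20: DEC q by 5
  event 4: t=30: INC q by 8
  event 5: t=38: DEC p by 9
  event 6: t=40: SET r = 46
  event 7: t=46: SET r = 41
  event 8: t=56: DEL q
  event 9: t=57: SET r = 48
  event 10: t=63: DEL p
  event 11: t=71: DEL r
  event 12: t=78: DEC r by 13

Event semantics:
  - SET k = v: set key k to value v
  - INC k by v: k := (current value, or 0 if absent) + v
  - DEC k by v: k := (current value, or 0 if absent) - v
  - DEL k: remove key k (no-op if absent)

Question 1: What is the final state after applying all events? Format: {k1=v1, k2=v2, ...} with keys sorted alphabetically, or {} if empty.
  after event 1 (t=4: SET r = -17): {r=-17}
  after event 2 (t=14: INC q by 12): {q=12, r=-17}
  after event 3 (t=20: DEC q by 5): {q=7, r=-17}
  after event 4 (t=30: INC q by 8): {q=15, r=-17}
  after event 5 (t=38: DEC p by 9): {p=-9, q=15, r=-17}
  after event 6 (t=40: SET r = 46): {p=-9, q=15, r=46}
  after event 7 (t=46: SET r = 41): {p=-9, q=15, r=41}
  after event 8 (t=56: DEL q): {p=-9, r=41}
  after event 9 (t=57: SET r = 48): {p=-9, r=48}
  after event 10 (t=63: DEL p): {r=48}
  after event 11 (t=71: DEL r): {}
  after event 12 (t=78: DEC r by 13): {r=-13}

Answer: {r=-13}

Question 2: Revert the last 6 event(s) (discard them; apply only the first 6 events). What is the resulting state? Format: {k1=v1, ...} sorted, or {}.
Answer: {p=-9, q=15, r=46}

Derivation:
Keep first 6 events (discard last 6):
  after event 1 (t=4: SET r = -17): {r=-17}
  after event 2 (t=14: INC q by 12): {q=12, r=-17}
  after event 3 (t=20: DEC q by 5): {q=7, r=-17}
  after event 4 (t=30: INC q by 8): {q=15, r=-17}
  after event 5 (t=38: DEC p by 9): {p=-9, q=15, r=-17}
  after event 6 (t=40: SET r = 46): {p=-9, q=15, r=46}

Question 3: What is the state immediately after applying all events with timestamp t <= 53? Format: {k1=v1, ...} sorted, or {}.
Apply events with t <= 53 (7 events):
  after event 1 (t=4: SET r = -17): {r=-17}
  after event 2 (t=14: INC q by 12): {q=12, r=-17}
  after event 3 (t=20: DEC q by 5): {q=7, r=-17}
  after event 4 (t=30: INC q by 8): {q=15, r=-17}
  after event 5 (t=38: DEC p by 9): {p=-9, q=15, r=-17}
  after event 6 (t=40: SET r = 46): {p=-9, q=15, r=46}
  after event 7 (t=46: SET r = 41): {p=-9, q=15, r=41}

Answer: {p=-9, q=15, r=41}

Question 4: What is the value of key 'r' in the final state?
Answer: -13

Derivation:
Track key 'r' through all 12 events:
  event 1 (t=4: SET r = -17): r (absent) -> -17
  event 2 (t=14: INC q by 12): r unchanged
  event 3 (t=20: DEC q by 5): r unchanged
  event 4 (t=30: INC q by 8): r unchanged
  event 5 (t=38: DEC p by 9): r unchanged
  event 6 (t=40: SET r = 46): r -17 -> 46
  event 7 (t=46: SET r = 41): r 46 -> 41
  event 8 (t=56: DEL q): r unchanged
  event 9 (t=57: SET r = 48): r 41 -> 48
  event 10 (t=63: DEL p): r unchanged
  event 11 (t=71: DEL r): r 48 -> (absent)
  event 12 (t=78: DEC r by 13): r (absent) -> -13
Final: r = -13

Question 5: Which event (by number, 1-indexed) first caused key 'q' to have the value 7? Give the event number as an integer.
Looking for first event where q becomes 7:
  event 2: q = 12
  event 3: q 12 -> 7  <-- first match

Answer: 3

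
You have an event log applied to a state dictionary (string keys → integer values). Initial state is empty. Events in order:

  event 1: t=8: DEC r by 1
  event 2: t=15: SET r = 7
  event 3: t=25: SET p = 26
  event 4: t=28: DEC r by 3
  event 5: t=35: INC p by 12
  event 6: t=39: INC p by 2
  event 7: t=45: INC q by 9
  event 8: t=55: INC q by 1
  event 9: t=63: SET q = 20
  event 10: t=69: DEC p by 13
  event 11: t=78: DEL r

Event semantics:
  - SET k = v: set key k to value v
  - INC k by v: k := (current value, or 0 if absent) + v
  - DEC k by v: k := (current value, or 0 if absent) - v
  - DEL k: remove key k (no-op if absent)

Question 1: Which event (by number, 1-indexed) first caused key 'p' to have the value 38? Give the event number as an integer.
Looking for first event where p becomes 38:
  event 3: p = 26
  event 4: p = 26
  event 5: p 26 -> 38  <-- first match

Answer: 5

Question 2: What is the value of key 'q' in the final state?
Answer: 20

Derivation:
Track key 'q' through all 11 events:
  event 1 (t=8: DEC r by 1): q unchanged
  event 2 (t=15: SET r = 7): q unchanged
  event 3 (t=25: SET p = 26): q unchanged
  event 4 (t=28: DEC r by 3): q unchanged
  event 5 (t=35: INC p by 12): q unchanged
  event 6 (t=39: INC p by 2): q unchanged
  event 7 (t=45: INC q by 9): q (absent) -> 9
  event 8 (t=55: INC q by 1): q 9 -> 10
  event 9 (t=63: SET q = 20): q 10 -> 20
  event 10 (t=69: DEC p by 13): q unchanged
  event 11 (t=78: DEL r): q unchanged
Final: q = 20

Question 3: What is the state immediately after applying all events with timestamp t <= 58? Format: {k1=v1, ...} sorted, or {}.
Apply events with t <= 58 (8 events):
  after event 1 (t=8: DEC r by 1): {r=-1}
  after event 2 (t=15: SET r = 7): {r=7}
  after event 3 (t=25: SET p = 26): {p=26, r=7}
  after event 4 (t=28: DEC r by 3): {p=26, r=4}
  after event 5 (t=35: INC p by 12): {p=38, r=4}
  after event 6 (t=39: INC p by 2): {p=40, r=4}
  after event 7 (t=45: INC q by 9): {p=40, q=9, r=4}
  after event 8 (t=55: INC q by 1): {p=40, q=10, r=4}

Answer: {p=40, q=10, r=4}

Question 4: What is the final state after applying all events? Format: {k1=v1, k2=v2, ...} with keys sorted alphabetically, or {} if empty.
  after event 1 (t=8: DEC r by 1): {r=-1}
  after event 2 (t=15: SET r = 7): {r=7}
  after event 3 (t=25: SET p = 26): {p=26, r=7}
  after event 4 (t=28: DEC r by 3): {p=26, r=4}
  after event 5 (t=35: INC p by 12): {p=38, r=4}
  after event 6 (t=39: INC p by 2): {p=40, r=4}
  after event 7 (t=45: INC q by 9): {p=40, q=9, r=4}
  after event 8 (t=55: INC q by 1): {p=40, q=10, r=4}
  after event 9 (t=63: SET q = 20): {p=40, q=20, r=4}
  after event 10 (t=69: DEC p by 13): {p=27, q=20, r=4}
  after event 11 (t=78: DEL r): {p=27, q=20}

Answer: {p=27, q=20}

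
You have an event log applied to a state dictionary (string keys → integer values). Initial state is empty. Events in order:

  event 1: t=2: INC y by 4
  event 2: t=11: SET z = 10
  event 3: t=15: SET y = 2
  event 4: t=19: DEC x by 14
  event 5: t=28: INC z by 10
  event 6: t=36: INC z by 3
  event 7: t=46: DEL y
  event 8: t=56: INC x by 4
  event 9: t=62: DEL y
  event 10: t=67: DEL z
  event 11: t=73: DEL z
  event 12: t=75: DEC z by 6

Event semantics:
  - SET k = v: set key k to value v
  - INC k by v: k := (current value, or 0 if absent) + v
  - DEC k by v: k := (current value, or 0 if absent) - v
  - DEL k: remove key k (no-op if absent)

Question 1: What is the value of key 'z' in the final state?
Track key 'z' through all 12 events:
  event 1 (t=2: INC y by 4): z unchanged
  event 2 (t=11: SET z = 10): z (absent) -> 10
  event 3 (t=15: SET y = 2): z unchanged
  event 4 (t=19: DEC x by 14): z unchanged
  event 5 (t=28: INC z by 10): z 10 -> 20
  event 6 (t=36: INC z by 3): z 20 -> 23
  event 7 (t=46: DEL y): z unchanged
  event 8 (t=56: INC x by 4): z unchanged
  event 9 (t=62: DEL y): z unchanged
  event 10 (t=67: DEL z): z 23 -> (absent)
  event 11 (t=73: DEL z): z (absent) -> (absent)
  event 12 (t=75: DEC z by 6): z (absent) -> -6
Final: z = -6

Answer: -6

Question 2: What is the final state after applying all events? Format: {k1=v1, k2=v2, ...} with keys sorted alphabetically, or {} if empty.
  after event 1 (t=2: INC y by 4): {y=4}
  after event 2 (t=11: SET z = 10): {y=4, z=10}
  after event 3 (t=15: SET y = 2): {y=2, z=10}
  after event 4 (t=19: DEC x by 14): {x=-14, y=2, z=10}
  after event 5 (t=28: INC z by 10): {x=-14, y=2, z=20}
  after event 6 (t=36: INC z by 3): {x=-14, y=2, z=23}
  after event 7 (t=46: DEL y): {x=-14, z=23}
  after event 8 (t=56: INC x by 4): {x=-10, z=23}
  after event 9 (t=62: DEL y): {x=-10, z=23}
  after event 10 (t=67: DEL z): {x=-10}
  after event 11 (t=73: DEL z): {x=-10}
  after event 12 (t=75: DEC z by 6): {x=-10, z=-6}

Answer: {x=-10, z=-6}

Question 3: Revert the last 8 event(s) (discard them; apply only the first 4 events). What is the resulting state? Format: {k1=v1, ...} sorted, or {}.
Keep first 4 events (discard last 8):
  after event 1 (t=2: INC y by 4): {y=4}
  after event 2 (t=11: SET z = 10): {y=4, z=10}
  after event 3 (t=15: SET y = 2): {y=2, z=10}
  after event 4 (t=19: DEC x by 14): {x=-14, y=2, z=10}

Answer: {x=-14, y=2, z=10}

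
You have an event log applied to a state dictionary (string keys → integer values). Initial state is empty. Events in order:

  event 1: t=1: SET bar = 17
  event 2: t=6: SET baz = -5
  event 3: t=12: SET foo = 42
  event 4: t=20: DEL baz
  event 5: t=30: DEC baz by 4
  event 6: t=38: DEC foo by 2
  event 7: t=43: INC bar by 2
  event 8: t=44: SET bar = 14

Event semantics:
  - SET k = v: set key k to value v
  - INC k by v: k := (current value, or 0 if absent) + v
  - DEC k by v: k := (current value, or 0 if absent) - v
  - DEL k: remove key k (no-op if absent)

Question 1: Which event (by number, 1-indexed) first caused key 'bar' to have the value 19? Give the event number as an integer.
Answer: 7

Derivation:
Looking for first event where bar becomes 19:
  event 1: bar = 17
  event 2: bar = 17
  event 3: bar = 17
  event 4: bar = 17
  event 5: bar = 17
  event 6: bar = 17
  event 7: bar 17 -> 19  <-- first match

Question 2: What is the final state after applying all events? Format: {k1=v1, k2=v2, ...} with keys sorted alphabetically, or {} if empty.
Answer: {bar=14, baz=-4, foo=40}

Derivation:
  after event 1 (t=1: SET bar = 17): {bar=17}
  after event 2 (t=6: SET baz = -5): {bar=17, baz=-5}
  after event 3 (t=12: SET foo = 42): {bar=17, baz=-5, foo=42}
  after event 4 (t=20: DEL baz): {bar=17, foo=42}
  after event 5 (t=30: DEC baz by 4): {bar=17, baz=-4, foo=42}
  after event 6 (t=38: DEC foo by 2): {bar=17, baz=-4, foo=40}
  after event 7 (t=43: INC bar by 2): {bar=19, baz=-4, foo=40}
  after event 8 (t=44: SET bar = 14): {bar=14, baz=-4, foo=40}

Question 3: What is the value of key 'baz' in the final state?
Track key 'baz' through all 8 events:
  event 1 (t=1: SET bar = 17): baz unchanged
  event 2 (t=6: SET baz = -5): baz (absent) -> -5
  event 3 (t=12: SET foo = 42): baz unchanged
  event 4 (t=20: DEL baz): baz -5 -> (absent)
  event 5 (t=30: DEC baz by 4): baz (absent) -> -4
  event 6 (t=38: DEC foo by 2): baz unchanged
  event 7 (t=43: INC bar by 2): baz unchanged
  event 8 (t=44: SET bar = 14): baz unchanged
Final: baz = -4

Answer: -4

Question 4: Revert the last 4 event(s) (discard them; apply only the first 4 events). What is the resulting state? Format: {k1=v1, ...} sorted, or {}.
Answer: {bar=17, foo=42}

Derivation:
Keep first 4 events (discard last 4):
  after event 1 (t=1: SET bar = 17): {bar=17}
  after event 2 (t=6: SET baz = -5): {bar=17, baz=-5}
  after event 3 (t=12: SET foo = 42): {bar=17, baz=-5, foo=42}
  after event 4 (t=20: DEL baz): {bar=17, foo=42}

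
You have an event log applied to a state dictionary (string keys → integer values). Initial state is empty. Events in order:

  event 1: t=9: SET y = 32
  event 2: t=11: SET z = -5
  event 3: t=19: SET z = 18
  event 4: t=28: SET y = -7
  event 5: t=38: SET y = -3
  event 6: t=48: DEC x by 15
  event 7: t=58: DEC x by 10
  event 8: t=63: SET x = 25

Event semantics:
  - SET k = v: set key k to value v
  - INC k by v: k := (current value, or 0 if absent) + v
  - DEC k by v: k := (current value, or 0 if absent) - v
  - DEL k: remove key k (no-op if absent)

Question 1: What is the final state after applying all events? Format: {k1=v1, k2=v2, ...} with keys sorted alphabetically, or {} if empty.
  after event 1 (t=9: SET y = 32): {y=32}
  after event 2 (t=11: SET z = -5): {y=32, z=-5}
  after event 3 (t=19: SET z = 18): {y=32, z=18}
  after event 4 (t=28: SET y = -7): {y=-7, z=18}
  after event 5 (t=38: SET y = -3): {y=-3, z=18}
  after event 6 (t=48: DEC x by 15): {x=-15, y=-3, z=18}
  after event 7 (t=58: DEC x by 10): {x=-25, y=-3, z=18}
  after event 8 (t=63: SET x = 25): {x=25, y=-3, z=18}

Answer: {x=25, y=-3, z=18}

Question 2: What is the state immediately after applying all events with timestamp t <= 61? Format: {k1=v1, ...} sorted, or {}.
Answer: {x=-25, y=-3, z=18}

Derivation:
Apply events with t <= 61 (7 events):
  after event 1 (t=9: SET y = 32): {y=32}
  after event 2 (t=11: SET z = -5): {y=32, z=-5}
  after event 3 (t=19: SET z = 18): {y=32, z=18}
  after event 4 (t=28: SET y = -7): {y=-7, z=18}
  after event 5 (t=38: SET y = -3): {y=-3, z=18}
  after event 6 (t=48: DEC x by 15): {x=-15, y=-3, z=18}
  after event 7 (t=58: DEC x by 10): {x=-25, y=-3, z=18}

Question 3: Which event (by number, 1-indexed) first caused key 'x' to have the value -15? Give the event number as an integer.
Looking for first event where x becomes -15:
  event 6: x (absent) -> -15  <-- first match

Answer: 6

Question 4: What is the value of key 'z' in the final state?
Answer: 18

Derivation:
Track key 'z' through all 8 events:
  event 1 (t=9: SET y = 32): z unchanged
  event 2 (t=11: SET z = -5): z (absent) -> -5
  event 3 (t=19: SET z = 18): z -5 -> 18
  event 4 (t=28: SET y = -7): z unchanged
  event 5 (t=38: SET y = -3): z unchanged
  event 6 (t=48: DEC x by 15): z unchanged
  event 7 (t=58: DEC x by 10): z unchanged
  event 8 (t=63: SET x = 25): z unchanged
Final: z = 18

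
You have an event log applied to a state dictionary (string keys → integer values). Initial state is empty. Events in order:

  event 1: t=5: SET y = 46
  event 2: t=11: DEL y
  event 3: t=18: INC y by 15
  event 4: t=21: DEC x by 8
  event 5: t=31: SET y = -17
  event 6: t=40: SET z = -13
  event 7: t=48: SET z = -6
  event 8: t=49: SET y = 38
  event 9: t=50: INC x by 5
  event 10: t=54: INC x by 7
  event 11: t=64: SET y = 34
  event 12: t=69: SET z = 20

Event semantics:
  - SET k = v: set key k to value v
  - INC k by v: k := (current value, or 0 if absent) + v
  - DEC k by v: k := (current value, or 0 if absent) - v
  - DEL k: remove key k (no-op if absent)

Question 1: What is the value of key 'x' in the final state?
Answer: 4

Derivation:
Track key 'x' through all 12 events:
  event 1 (t=5: SET y = 46): x unchanged
  event 2 (t=11: DEL y): x unchanged
  event 3 (t=18: INC y by 15): x unchanged
  event 4 (t=21: DEC x by 8): x (absent) -> -8
  event 5 (t=31: SET y = -17): x unchanged
  event 6 (t=40: SET z = -13): x unchanged
  event 7 (t=48: SET z = -6): x unchanged
  event 8 (t=49: SET y = 38): x unchanged
  event 9 (t=50: INC x by 5): x -8 -> -3
  event 10 (t=54: INC x by 7): x -3 -> 4
  event 11 (t=64: SET y = 34): x unchanged
  event 12 (t=69: SET z = 20): x unchanged
Final: x = 4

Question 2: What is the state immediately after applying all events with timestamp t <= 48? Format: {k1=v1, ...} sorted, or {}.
Answer: {x=-8, y=-17, z=-6}

Derivation:
Apply events with t <= 48 (7 events):
  after event 1 (t=5: SET y = 46): {y=46}
  after event 2 (t=11: DEL y): {}
  after event 3 (t=18: INC y by 15): {y=15}
  after event 4 (t=21: DEC x by 8): {x=-8, y=15}
  after event 5 (t=31: SET y = -17): {x=-8, y=-17}
  after event 6 (t=40: SET z = -13): {x=-8, y=-17, z=-13}
  after event 7 (t=48: SET z = -6): {x=-8, y=-17, z=-6}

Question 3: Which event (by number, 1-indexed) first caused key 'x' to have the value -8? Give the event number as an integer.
Looking for first event where x becomes -8:
  event 4: x (absent) -> -8  <-- first match

Answer: 4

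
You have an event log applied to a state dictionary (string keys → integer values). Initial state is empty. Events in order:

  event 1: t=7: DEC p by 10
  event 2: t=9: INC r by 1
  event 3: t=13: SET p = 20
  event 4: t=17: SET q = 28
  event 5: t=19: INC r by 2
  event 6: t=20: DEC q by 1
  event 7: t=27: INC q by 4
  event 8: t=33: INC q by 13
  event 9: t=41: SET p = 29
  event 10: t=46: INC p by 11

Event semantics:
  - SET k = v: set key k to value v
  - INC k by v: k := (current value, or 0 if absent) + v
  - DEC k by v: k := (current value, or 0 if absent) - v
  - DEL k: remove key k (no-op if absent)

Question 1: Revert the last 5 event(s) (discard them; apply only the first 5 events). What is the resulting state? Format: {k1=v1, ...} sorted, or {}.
Answer: {p=20, q=28, r=3}

Derivation:
Keep first 5 events (discard last 5):
  after event 1 (t=7: DEC p by 10): {p=-10}
  after event 2 (t=9: INC r by 1): {p=-10, r=1}
  after event 3 (t=13: SET p = 20): {p=20, r=1}
  after event 4 (t=17: SET q = 28): {p=20, q=28, r=1}
  after event 5 (t=19: INC r by 2): {p=20, q=28, r=3}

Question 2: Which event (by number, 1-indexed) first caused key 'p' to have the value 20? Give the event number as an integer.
Answer: 3

Derivation:
Looking for first event where p becomes 20:
  event 1: p = -10
  event 2: p = -10
  event 3: p -10 -> 20  <-- first match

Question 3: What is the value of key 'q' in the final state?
Track key 'q' through all 10 events:
  event 1 (t=7: DEC p by 10): q unchanged
  event 2 (t=9: INC r by 1): q unchanged
  event 3 (t=13: SET p = 20): q unchanged
  event 4 (t=17: SET q = 28): q (absent) -> 28
  event 5 (t=19: INC r by 2): q unchanged
  event 6 (t=20: DEC q by 1): q 28 -> 27
  event 7 (t=27: INC q by 4): q 27 -> 31
  event 8 (t=33: INC q by 13): q 31 -> 44
  event 9 (t=41: SET p = 29): q unchanged
  event 10 (t=46: INC p by 11): q unchanged
Final: q = 44

Answer: 44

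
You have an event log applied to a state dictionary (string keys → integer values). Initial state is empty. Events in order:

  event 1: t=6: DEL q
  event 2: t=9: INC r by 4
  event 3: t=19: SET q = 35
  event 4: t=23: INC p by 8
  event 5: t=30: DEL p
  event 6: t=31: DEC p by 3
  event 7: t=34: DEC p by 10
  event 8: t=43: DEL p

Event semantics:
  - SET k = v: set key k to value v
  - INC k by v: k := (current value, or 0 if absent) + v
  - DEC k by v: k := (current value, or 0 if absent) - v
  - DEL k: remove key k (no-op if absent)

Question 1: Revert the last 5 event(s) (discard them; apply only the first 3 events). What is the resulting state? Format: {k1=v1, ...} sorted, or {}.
Keep first 3 events (discard last 5):
  after event 1 (t=6: DEL q): {}
  after event 2 (t=9: INC r by 4): {r=4}
  after event 3 (t=19: SET q = 35): {q=35, r=4}

Answer: {q=35, r=4}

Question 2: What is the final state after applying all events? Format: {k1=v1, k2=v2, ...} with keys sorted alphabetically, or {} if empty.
Answer: {q=35, r=4}

Derivation:
  after event 1 (t=6: DEL q): {}
  after event 2 (t=9: INC r by 4): {r=4}
  after event 3 (t=19: SET q = 35): {q=35, r=4}
  after event 4 (t=23: INC p by 8): {p=8, q=35, r=4}
  after event 5 (t=30: DEL p): {q=35, r=4}
  after event 6 (t=31: DEC p by 3): {p=-3, q=35, r=4}
  after event 7 (t=34: DEC p by 10): {p=-13, q=35, r=4}
  after event 8 (t=43: DEL p): {q=35, r=4}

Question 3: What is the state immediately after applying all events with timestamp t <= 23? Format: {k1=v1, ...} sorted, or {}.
Answer: {p=8, q=35, r=4}

Derivation:
Apply events with t <= 23 (4 events):
  after event 1 (t=6: DEL q): {}
  after event 2 (t=9: INC r by 4): {r=4}
  after event 3 (t=19: SET q = 35): {q=35, r=4}
  after event 4 (t=23: INC p by 8): {p=8, q=35, r=4}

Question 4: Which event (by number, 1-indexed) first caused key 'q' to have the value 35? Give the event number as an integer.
Looking for first event where q becomes 35:
  event 3: q (absent) -> 35  <-- first match

Answer: 3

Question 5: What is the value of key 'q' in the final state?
Track key 'q' through all 8 events:
  event 1 (t=6: DEL q): q (absent) -> (absent)
  event 2 (t=9: INC r by 4): q unchanged
  event 3 (t=19: SET q = 35): q (absent) -> 35
  event 4 (t=23: INC p by 8): q unchanged
  event 5 (t=30: DEL p): q unchanged
  event 6 (t=31: DEC p by 3): q unchanged
  event 7 (t=34: DEC p by 10): q unchanged
  event 8 (t=43: DEL p): q unchanged
Final: q = 35

Answer: 35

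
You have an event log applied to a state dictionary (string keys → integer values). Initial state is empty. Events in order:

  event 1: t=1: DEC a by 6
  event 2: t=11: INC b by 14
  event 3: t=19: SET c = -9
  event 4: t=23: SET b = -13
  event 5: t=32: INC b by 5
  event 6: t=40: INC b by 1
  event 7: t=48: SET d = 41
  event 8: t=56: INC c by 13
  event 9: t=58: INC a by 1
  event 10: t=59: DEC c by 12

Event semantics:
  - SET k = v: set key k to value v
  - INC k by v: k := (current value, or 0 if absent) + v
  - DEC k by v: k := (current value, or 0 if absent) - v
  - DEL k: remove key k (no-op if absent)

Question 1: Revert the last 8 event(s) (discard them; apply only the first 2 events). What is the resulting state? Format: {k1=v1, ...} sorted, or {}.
Keep first 2 events (discard last 8):
  after event 1 (t=1: DEC a by 6): {a=-6}
  after event 2 (t=11: INC b by 14): {a=-6, b=14}

Answer: {a=-6, b=14}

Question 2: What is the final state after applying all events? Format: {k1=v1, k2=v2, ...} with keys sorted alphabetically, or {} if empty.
Answer: {a=-5, b=-7, c=-8, d=41}

Derivation:
  after event 1 (t=1: DEC a by 6): {a=-6}
  after event 2 (t=11: INC b by 14): {a=-6, b=14}
  after event 3 (t=19: SET c = -9): {a=-6, b=14, c=-9}
  after event 4 (t=23: SET b = -13): {a=-6, b=-13, c=-9}
  after event 5 (t=32: INC b by 5): {a=-6, b=-8, c=-9}
  after event 6 (t=40: INC b by 1): {a=-6, b=-7, c=-9}
  after event 7 (t=48: SET d = 41): {a=-6, b=-7, c=-9, d=41}
  after event 8 (t=56: INC c by 13): {a=-6, b=-7, c=4, d=41}
  after event 9 (t=58: INC a by 1): {a=-5, b=-7, c=4, d=41}
  after event 10 (t=59: DEC c by 12): {a=-5, b=-7, c=-8, d=41}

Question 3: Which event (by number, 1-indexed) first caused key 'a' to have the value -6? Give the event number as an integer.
Looking for first event where a becomes -6:
  event 1: a (absent) -> -6  <-- first match

Answer: 1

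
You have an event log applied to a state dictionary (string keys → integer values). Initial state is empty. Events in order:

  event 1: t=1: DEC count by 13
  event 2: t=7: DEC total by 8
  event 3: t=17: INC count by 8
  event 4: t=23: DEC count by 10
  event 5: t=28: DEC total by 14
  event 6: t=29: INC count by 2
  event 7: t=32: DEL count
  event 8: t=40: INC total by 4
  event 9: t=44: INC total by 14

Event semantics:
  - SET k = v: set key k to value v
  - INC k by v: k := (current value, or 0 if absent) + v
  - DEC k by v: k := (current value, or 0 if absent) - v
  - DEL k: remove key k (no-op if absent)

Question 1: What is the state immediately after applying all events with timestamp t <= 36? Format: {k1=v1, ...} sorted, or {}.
Answer: {total=-22}

Derivation:
Apply events with t <= 36 (7 events):
  after event 1 (t=1: DEC count by 13): {count=-13}
  after event 2 (t=7: DEC total by 8): {count=-13, total=-8}
  after event 3 (t=17: INC count by 8): {count=-5, total=-8}
  after event 4 (t=23: DEC count by 10): {count=-15, total=-8}
  after event 5 (t=28: DEC total by 14): {count=-15, total=-22}
  after event 6 (t=29: INC count by 2): {count=-13, total=-22}
  after event 7 (t=32: DEL count): {total=-22}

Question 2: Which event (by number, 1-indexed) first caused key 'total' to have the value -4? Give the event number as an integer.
Answer: 9

Derivation:
Looking for first event where total becomes -4:
  event 2: total = -8
  event 3: total = -8
  event 4: total = -8
  event 5: total = -22
  event 6: total = -22
  event 7: total = -22
  event 8: total = -18
  event 9: total -18 -> -4  <-- first match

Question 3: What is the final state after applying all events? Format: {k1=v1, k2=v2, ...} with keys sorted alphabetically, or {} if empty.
  after event 1 (t=1: DEC count by 13): {count=-13}
  after event 2 (t=7: DEC total by 8): {count=-13, total=-8}
  after event 3 (t=17: INC count by 8): {count=-5, total=-8}
  after event 4 (t=23: DEC count by 10): {count=-15, total=-8}
  after event 5 (t=28: DEC total by 14): {count=-15, total=-22}
  after event 6 (t=29: INC count by 2): {count=-13, total=-22}
  after event 7 (t=32: DEL count): {total=-22}
  after event 8 (t=40: INC total by 4): {total=-18}
  after event 9 (t=44: INC total by 14): {total=-4}

Answer: {total=-4}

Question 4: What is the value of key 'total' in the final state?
Answer: -4

Derivation:
Track key 'total' through all 9 events:
  event 1 (t=1: DEC count by 13): total unchanged
  event 2 (t=7: DEC total by 8): total (absent) -> -8
  event 3 (t=17: INC count by 8): total unchanged
  event 4 (t=23: DEC count by 10): total unchanged
  event 5 (t=28: DEC total by 14): total -8 -> -22
  event 6 (t=29: INC count by 2): total unchanged
  event 7 (t=32: DEL count): total unchanged
  event 8 (t=40: INC total by 4): total -22 -> -18
  event 9 (t=44: INC total by 14): total -18 -> -4
Final: total = -4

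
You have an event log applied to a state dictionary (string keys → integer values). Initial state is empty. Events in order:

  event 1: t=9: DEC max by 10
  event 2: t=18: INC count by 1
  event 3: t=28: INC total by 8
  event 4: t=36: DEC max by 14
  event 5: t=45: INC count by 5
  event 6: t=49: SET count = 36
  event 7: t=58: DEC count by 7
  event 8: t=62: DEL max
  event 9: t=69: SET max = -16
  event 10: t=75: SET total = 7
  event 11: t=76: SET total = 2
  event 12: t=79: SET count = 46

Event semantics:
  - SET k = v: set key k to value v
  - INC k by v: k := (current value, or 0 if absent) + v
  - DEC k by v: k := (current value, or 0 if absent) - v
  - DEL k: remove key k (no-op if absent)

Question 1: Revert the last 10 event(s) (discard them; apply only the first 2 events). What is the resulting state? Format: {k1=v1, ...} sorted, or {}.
Keep first 2 events (discard last 10):
  after event 1 (t=9: DEC max by 10): {max=-10}
  after event 2 (t=18: INC count by 1): {count=1, max=-10}

Answer: {count=1, max=-10}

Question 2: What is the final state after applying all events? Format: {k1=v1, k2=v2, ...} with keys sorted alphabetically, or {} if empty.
  after event 1 (t=9: DEC max by 10): {max=-10}
  after event 2 (t=18: INC count by 1): {count=1, max=-10}
  after event 3 (t=28: INC total by 8): {count=1, max=-10, total=8}
  after event 4 (t=36: DEC max by 14): {count=1, max=-24, total=8}
  after event 5 (t=45: INC count by 5): {count=6, max=-24, total=8}
  after event 6 (t=49: SET count = 36): {count=36, max=-24, total=8}
  after event 7 (t=58: DEC count by 7): {count=29, max=-24, total=8}
  after event 8 (t=62: DEL max): {count=29, total=8}
  after event 9 (t=69: SET max = -16): {count=29, max=-16, total=8}
  after event 10 (t=75: SET total = 7): {count=29, max=-16, total=7}
  after event 11 (t=76: SET total = 2): {count=29, max=-16, total=2}
  after event 12 (t=79: SET count = 46): {count=46, max=-16, total=2}

Answer: {count=46, max=-16, total=2}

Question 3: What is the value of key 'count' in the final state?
Answer: 46

Derivation:
Track key 'count' through all 12 events:
  event 1 (t=9: DEC max by 10): count unchanged
  event 2 (t=18: INC count by 1): count (absent) -> 1
  event 3 (t=28: INC total by 8): count unchanged
  event 4 (t=36: DEC max by 14): count unchanged
  event 5 (t=45: INC count by 5): count 1 -> 6
  event 6 (t=49: SET count = 36): count 6 -> 36
  event 7 (t=58: DEC count by 7): count 36 -> 29
  event 8 (t=62: DEL max): count unchanged
  event 9 (t=69: SET max = -16): count unchanged
  event 10 (t=75: SET total = 7): count unchanged
  event 11 (t=76: SET total = 2): count unchanged
  event 12 (t=79: SET count = 46): count 29 -> 46
Final: count = 46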